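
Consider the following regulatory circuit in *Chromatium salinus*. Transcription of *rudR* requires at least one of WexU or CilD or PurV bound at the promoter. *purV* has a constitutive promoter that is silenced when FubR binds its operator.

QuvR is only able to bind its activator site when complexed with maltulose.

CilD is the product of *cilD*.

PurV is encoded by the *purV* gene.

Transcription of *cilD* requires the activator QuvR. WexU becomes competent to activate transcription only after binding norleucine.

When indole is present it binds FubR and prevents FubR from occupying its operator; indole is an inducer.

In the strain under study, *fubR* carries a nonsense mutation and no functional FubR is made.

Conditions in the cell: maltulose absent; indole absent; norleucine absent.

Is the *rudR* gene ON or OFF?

ON

Norleucine is absent, so WexU is inactive.
Maltulose is absent, so QuvR is inactive.
Required activator QuvR is absent, so *cilD* is not transcribed.
So CilD is not produced.
FubR is non-functional in this strain, so it has no effect.
With no repressor bound, *purV* is transcribed.
So PurV is produced and active.
Activator PurV is present, so *rudR* is transcribed.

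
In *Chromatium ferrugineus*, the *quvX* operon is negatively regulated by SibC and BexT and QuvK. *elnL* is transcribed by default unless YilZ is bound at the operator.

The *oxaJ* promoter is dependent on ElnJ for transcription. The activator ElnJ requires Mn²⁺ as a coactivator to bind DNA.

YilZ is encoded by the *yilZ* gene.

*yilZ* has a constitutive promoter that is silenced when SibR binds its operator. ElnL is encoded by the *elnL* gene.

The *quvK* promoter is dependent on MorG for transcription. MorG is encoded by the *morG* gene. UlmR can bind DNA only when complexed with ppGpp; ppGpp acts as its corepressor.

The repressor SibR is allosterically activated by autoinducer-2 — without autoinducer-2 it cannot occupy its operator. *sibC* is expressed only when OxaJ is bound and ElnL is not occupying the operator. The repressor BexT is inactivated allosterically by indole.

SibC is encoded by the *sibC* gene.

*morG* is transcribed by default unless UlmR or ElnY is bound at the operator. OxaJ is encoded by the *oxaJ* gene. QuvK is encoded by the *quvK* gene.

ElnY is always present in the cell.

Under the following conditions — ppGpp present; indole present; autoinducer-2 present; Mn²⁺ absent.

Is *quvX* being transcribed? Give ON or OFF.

ON

Autoinducer-2 is present, so SibR is active.
With repressor SibR bound, *yilZ* is not transcribed.
So YilZ is not produced.
With no repressor bound, *elnL* is transcribed.
So ElnL is produced and active.
Mn²⁺ is absent, so ElnJ is inactive.
Required activator ElnJ is absent, so *oxaJ* is not transcribed.
So OxaJ is not produced.
With repressor ElnL bound, *sibC* is not transcribed.
So SibC is not produced.
Indole is present, so BexT is inactive.
ppGpp is present, so UlmR is active.
ElnY is produced constitutively and is active.
With repressor UlmR bound, *morG* is not transcribed.
So MorG is not produced.
Required activator MorG is absent, so *quvK* is not transcribed.
So QuvK is not produced.
With no repressor bound, *quvX* is transcribed.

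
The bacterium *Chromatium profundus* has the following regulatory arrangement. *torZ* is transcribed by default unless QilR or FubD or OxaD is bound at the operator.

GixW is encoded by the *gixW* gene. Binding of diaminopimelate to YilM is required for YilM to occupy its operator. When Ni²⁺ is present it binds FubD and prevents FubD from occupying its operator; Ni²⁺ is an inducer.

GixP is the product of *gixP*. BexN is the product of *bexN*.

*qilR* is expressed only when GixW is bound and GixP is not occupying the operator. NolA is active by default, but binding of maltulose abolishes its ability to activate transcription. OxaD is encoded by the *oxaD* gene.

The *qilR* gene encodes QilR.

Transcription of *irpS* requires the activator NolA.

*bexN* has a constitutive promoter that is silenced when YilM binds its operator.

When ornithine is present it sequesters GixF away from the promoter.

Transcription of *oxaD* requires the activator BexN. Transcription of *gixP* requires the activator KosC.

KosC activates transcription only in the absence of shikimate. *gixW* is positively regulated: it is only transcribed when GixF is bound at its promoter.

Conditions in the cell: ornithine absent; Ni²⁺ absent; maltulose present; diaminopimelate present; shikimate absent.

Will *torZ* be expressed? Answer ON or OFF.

Ornithine is absent, so GixF is active.
No repressor is bound and GixF is active, so *gixW* is transcribed.
So GixW is produced and active.
Shikimate is absent, so KosC is active.
No repressor is bound and KosC is active, so *gixP* is transcribed.
So GixP is produced and active.
With repressor GixP bound, *qilR* is not transcribed.
So QilR is not produced.
Ni²⁺ is absent, so FubD is active.
Diaminopimelate is present, so YilM is active.
With repressor YilM bound, *bexN* is not transcribed.
So BexN is not produced.
Required activator BexN is absent, so *oxaD* is not transcribed.
So OxaD is not produced.
With repressor FubD bound, *torZ* is not transcribed.

OFF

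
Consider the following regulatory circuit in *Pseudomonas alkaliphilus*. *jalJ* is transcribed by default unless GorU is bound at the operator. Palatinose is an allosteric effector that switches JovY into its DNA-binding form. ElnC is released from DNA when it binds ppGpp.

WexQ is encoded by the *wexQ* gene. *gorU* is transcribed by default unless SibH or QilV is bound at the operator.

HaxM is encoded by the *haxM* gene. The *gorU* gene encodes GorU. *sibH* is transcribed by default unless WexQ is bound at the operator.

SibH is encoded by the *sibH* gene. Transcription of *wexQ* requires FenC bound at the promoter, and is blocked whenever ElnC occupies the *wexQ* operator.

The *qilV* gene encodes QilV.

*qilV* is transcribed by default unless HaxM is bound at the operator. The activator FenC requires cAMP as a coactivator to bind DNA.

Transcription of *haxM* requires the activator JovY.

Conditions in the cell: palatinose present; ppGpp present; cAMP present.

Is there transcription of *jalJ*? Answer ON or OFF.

cAMP is present, so FenC is active.
ppGpp is present, so ElnC is inactive.
No repressor is bound and FenC is active, so *wexQ* is transcribed.
So WexQ is produced and active.
With repressor WexQ bound, *sibH* is not transcribed.
So SibH is not produced.
Palatinose is present, so JovY is active.
No repressor is bound and JovY is active, so *haxM* is transcribed.
So HaxM is produced and active.
With repressor HaxM bound, *qilV* is not transcribed.
So QilV is not produced.
With no repressor bound, *gorU* is transcribed.
So GorU is produced and active.
With repressor GorU bound, *jalJ* is not transcribed.

OFF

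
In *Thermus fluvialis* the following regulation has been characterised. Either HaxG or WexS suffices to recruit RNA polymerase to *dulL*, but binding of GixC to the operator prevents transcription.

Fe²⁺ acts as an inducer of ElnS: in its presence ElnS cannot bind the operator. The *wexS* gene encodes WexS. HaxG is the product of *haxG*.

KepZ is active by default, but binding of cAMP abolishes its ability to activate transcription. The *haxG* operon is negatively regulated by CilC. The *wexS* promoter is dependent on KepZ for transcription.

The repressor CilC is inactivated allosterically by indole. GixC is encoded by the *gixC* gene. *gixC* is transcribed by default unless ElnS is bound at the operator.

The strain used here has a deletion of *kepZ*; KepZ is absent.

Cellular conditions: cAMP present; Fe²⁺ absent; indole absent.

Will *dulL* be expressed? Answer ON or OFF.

OFF

Indole is absent, so CilC is active.
With repressor CilC bound, *haxG* is not transcribed.
So HaxG is not produced.
KepZ is non-functional in this strain, so it has no effect.
Required activator KepZ is absent, so *wexS* is not transcribed.
So WexS is not produced.
Fe²⁺ is absent, so ElnS is active.
With repressor ElnS bound, *gixC* is not transcribed.
So GixC is not produced.
No activator is available at the *dulL* promoter, so *dulL* is not transcribed.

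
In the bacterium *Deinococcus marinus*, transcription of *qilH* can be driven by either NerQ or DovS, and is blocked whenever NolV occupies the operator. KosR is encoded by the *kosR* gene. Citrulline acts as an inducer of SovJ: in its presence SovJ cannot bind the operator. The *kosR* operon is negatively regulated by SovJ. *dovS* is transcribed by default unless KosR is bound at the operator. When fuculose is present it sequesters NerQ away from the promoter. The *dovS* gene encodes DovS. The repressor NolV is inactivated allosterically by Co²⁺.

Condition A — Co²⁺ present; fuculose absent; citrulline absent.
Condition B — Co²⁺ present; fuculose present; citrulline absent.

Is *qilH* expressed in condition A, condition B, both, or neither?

Condition A:
Co²⁺ is present, so NolV is inactive.
Fuculose is absent, so NerQ is active.
Citrulline is absent, so SovJ is active.
With repressor SovJ bound, *kosR* is not transcribed.
So KosR is not produced.
With no repressor bound, *dovS* is transcribed.
So DovS is produced and active.
Activator NerQ is present, so *qilH* is transcribed.
→ *qilH* is ON in A.
Condition B:
Co²⁺ is present, so NolV is inactive.
Fuculose is present, so NerQ is inactive.
Citrulline is absent, so SovJ is active.
With repressor SovJ bound, *kosR* is not transcribed.
So KosR is not produced.
With no repressor bound, *dovS* is transcribed.
So DovS is produced and active.
Activator DovS is present, so *qilH* is transcribed.
→ *qilH* is ON in B.

both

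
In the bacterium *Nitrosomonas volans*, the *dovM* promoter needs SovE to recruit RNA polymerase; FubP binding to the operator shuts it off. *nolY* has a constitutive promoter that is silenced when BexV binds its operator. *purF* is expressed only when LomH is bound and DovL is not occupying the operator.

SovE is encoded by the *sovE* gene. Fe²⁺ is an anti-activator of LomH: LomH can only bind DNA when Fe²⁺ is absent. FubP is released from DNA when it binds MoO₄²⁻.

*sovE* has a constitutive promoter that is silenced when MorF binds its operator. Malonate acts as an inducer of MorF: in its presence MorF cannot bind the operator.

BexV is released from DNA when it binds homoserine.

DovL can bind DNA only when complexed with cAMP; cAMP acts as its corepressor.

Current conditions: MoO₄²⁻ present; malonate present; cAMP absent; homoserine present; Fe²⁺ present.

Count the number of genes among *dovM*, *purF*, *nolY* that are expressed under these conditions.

Malonate is present, so MorF is inactive.
With no repressor bound, *sovE* is transcribed.
So SovE is produced and active.
MoO₄²⁻ is present, so FubP is inactive.
No repressor is bound and SovE is active, so *dovM* is transcribed.
→ *dovM* is ON.
Fe²⁺ is present, so LomH is inactive.
cAMP is absent, so DovL is inactive.
Required activator LomH is absent, so *purF* is not transcribed.
→ *purF* is OFF.
Homoserine is present, so BexV is inactive.
With no repressor bound, *nolY* is transcribed.
→ *nolY* is ON.
2 of the 3 genes are transcribed.

2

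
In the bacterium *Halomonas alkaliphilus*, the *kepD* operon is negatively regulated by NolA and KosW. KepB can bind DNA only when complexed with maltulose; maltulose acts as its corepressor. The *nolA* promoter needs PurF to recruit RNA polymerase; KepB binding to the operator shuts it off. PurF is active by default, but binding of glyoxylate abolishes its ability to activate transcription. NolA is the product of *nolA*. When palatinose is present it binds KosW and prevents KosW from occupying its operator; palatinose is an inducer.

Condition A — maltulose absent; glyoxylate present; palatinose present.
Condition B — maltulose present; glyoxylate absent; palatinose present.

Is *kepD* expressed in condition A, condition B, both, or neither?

both

Condition A:
Maltulose is absent, so KepB is inactive.
Glyoxylate is present, so PurF is inactive.
Required activator PurF is absent, so *nolA* is not transcribed.
So NolA is not produced.
Palatinose is present, so KosW is inactive.
With no repressor bound, *kepD* is transcribed.
→ *kepD* is ON in A.
Condition B:
Maltulose is present, so KepB is active.
Glyoxylate is absent, so PurF is active.
With repressor KepB bound, *nolA* is not transcribed.
So NolA is not produced.
Palatinose is present, so KosW is inactive.
With no repressor bound, *kepD* is transcribed.
→ *kepD* is ON in B.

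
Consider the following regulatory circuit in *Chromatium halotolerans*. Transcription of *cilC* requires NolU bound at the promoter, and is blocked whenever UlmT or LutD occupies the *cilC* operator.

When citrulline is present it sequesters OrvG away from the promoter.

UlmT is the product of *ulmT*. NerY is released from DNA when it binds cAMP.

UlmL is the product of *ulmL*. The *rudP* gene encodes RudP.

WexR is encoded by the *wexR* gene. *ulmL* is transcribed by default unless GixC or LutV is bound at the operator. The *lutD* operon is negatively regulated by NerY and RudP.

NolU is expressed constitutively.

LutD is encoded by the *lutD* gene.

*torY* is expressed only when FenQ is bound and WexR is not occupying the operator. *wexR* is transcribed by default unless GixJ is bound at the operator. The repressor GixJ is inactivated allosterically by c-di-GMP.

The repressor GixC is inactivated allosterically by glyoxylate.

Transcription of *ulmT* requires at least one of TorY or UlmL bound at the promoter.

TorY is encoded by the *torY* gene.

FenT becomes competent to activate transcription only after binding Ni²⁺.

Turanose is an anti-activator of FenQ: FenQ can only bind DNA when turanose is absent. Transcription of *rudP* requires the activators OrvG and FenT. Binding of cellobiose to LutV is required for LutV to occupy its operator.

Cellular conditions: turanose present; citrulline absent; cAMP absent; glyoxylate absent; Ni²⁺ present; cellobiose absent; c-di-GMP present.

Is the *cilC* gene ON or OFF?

ON

c-di-GMP is present, so GixJ is inactive.
With no repressor bound, *wexR* is transcribed.
So WexR is produced and active.
Turanose is present, so FenQ is inactive.
With repressor WexR bound, *torY* is not transcribed.
So TorY is not produced.
Glyoxylate is absent, so GixC is active.
Cellobiose is absent, so LutV is inactive.
With repressor GixC bound, *ulmL* is not transcribed.
So UlmL is not produced.
No activator is available at the *ulmT* promoter, so *ulmT* is not transcribed.
So UlmT is not produced.
NolU is produced constitutively and is active.
cAMP is absent, so NerY is active.
Citrulline is absent, so OrvG is active.
Ni²⁺ is present, so FenT is active.
No repressor is bound and OrvG and FenT are active, so *rudP* is transcribed.
So RudP is produced and active.
With repressor NerY bound, *lutD* is not transcribed.
So LutD is not produced.
No repressor is bound and NolU is active, so *cilC* is transcribed.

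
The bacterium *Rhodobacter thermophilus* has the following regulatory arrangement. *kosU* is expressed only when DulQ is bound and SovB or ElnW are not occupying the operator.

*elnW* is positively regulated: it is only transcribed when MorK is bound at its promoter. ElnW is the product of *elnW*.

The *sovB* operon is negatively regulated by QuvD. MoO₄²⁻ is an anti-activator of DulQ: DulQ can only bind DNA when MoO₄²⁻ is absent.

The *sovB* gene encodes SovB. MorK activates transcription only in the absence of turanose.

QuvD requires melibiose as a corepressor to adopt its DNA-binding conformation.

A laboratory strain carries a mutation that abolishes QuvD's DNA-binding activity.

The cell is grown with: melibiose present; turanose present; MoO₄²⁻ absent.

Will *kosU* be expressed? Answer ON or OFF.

OFF

QuvD is non-functional in this strain, so it has no effect.
With no repressor bound, *sovB* is transcribed.
So SovB is produced and active.
MoO₄²⁻ is absent, so DulQ is active.
Turanose is present, so MorK is inactive.
Required activator MorK is absent, so *elnW* is not transcribed.
So ElnW is not produced.
With repressor SovB bound, *kosU* is not transcribed.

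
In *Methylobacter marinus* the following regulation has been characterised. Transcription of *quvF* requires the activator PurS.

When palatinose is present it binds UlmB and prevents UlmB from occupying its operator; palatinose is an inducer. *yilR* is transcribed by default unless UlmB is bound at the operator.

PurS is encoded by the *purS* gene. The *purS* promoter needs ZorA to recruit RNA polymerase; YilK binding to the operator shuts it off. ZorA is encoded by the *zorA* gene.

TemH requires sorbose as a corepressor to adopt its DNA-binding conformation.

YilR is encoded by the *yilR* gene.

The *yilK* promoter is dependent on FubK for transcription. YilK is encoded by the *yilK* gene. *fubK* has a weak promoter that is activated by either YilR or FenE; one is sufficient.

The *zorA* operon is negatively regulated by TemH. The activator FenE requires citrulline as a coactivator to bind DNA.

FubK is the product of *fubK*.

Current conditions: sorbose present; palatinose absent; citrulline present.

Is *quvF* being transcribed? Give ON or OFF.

OFF

Palatinose is absent, so UlmB is active.
With repressor UlmB bound, *yilR* is not transcribed.
So YilR is not produced.
Citrulline is present, so FenE is active.
Activator FenE is present, so *fubK* is transcribed.
So FubK is produced and active.
No repressor is bound and FubK is active, so *yilK* is transcribed.
So YilK is produced and active.
Sorbose is present, so TemH is active.
With repressor TemH bound, *zorA* is not transcribed.
So ZorA is not produced.
With repressor YilK bound, *purS* is not transcribed.
So PurS is not produced.
Required activator PurS is absent, so *quvF* is not transcribed.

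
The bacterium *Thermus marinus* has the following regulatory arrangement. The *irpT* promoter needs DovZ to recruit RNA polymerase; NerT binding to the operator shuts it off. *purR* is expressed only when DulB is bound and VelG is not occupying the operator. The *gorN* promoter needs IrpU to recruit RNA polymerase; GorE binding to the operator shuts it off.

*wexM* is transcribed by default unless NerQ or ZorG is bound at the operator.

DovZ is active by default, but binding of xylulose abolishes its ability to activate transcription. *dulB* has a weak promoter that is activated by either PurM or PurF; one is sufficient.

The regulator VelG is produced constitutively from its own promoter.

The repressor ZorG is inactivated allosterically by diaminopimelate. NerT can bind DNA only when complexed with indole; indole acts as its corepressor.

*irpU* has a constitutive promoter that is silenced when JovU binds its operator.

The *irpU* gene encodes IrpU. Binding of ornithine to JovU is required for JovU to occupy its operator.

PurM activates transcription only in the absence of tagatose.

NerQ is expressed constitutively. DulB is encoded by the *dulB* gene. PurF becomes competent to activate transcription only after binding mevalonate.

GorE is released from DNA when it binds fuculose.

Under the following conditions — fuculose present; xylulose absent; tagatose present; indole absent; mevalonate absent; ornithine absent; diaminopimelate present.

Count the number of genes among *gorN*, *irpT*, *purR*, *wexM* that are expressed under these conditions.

2

Fuculose is present, so GorE is inactive.
Ornithine is absent, so JovU is inactive.
With no repressor bound, *irpU* is transcribed.
So IrpU is produced and active.
No repressor is bound and IrpU is active, so *gorN* is transcribed.
→ *gorN* is ON.
Indole is absent, so NerT is inactive.
Xylulose is absent, so DovZ is active.
No repressor is bound and DovZ is active, so *irpT* is transcribed.
→ *irpT* is ON.
VelG is produced constitutively and is active.
Tagatose is present, so PurM is inactive.
Mevalonate is absent, so PurF is inactive.
No activator is available at the *dulB* promoter, so *dulB* is not transcribed.
So DulB is not produced.
With repressor VelG bound, *purR* is not transcribed.
→ *purR* is OFF.
NerQ is produced constitutively and is active.
Diaminopimelate is present, so ZorG is inactive.
With repressor NerQ bound, *wexM* is not transcribed.
→ *wexM* is OFF.
2 of the 4 genes are transcribed.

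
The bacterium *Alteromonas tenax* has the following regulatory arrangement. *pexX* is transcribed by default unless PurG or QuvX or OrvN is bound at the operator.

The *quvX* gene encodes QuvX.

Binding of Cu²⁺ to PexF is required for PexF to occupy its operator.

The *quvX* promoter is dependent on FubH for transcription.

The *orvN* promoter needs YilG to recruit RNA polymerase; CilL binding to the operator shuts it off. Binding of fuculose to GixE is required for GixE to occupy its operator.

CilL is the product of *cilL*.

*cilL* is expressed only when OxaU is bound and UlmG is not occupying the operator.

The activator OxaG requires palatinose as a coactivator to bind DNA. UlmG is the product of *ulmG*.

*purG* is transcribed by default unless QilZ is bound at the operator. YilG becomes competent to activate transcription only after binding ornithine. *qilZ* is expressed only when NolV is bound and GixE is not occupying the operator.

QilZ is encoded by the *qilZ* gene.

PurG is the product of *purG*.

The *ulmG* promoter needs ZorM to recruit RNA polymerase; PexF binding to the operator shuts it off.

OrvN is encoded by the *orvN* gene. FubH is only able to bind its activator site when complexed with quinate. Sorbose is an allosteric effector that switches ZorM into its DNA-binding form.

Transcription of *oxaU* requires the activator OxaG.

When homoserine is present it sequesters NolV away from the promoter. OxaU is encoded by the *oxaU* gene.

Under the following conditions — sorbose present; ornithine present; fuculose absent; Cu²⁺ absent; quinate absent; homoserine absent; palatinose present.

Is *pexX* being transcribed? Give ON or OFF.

OFF

Homoserine is absent, so NolV is active.
Fuculose is absent, so GixE is inactive.
No repressor is bound and NolV is active, so *qilZ* is transcribed.
So QilZ is produced and active.
With repressor QilZ bound, *purG* is not transcribed.
So PurG is not produced.
Quinate is absent, so FubH is inactive.
Required activator FubH is absent, so *quvX* is not transcribed.
So QuvX is not produced.
Ornithine is present, so YilG is active.
Sorbose is present, so ZorM is active.
Cu²⁺ is absent, so PexF is inactive.
No repressor is bound and ZorM is active, so *ulmG* is transcribed.
So UlmG is produced and active.
Palatinose is present, so OxaG is active.
No repressor is bound and OxaG is active, so *oxaU* is transcribed.
So OxaU is produced and active.
With repressor UlmG bound, *cilL* is not transcribed.
So CilL is not produced.
No repressor is bound and YilG is active, so *orvN* is transcribed.
So OrvN is produced and active.
With repressor OrvN bound, *pexX* is not transcribed.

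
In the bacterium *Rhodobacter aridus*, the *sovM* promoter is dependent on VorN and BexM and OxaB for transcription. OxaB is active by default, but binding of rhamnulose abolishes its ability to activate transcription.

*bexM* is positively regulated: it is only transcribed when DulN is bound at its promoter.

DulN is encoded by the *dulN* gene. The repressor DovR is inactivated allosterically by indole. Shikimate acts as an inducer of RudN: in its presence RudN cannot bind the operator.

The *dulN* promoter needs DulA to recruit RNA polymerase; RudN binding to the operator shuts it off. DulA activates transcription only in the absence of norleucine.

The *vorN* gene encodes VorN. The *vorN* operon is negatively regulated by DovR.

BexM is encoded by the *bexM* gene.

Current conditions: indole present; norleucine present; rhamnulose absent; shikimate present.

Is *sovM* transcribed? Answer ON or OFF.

Indole is present, so DovR is inactive.
With no repressor bound, *vorN* is transcribed.
So VorN is produced and active.
Norleucine is present, so DulA is inactive.
Shikimate is present, so RudN is inactive.
Required activator DulA is absent, so *dulN* is not transcribed.
So DulN is not produced.
Required activator DulN is absent, so *bexM* is not transcribed.
So BexM is not produced.
Rhamnulose is absent, so OxaB is active.
Required activator BexM is absent, so *sovM* is not transcribed.

OFF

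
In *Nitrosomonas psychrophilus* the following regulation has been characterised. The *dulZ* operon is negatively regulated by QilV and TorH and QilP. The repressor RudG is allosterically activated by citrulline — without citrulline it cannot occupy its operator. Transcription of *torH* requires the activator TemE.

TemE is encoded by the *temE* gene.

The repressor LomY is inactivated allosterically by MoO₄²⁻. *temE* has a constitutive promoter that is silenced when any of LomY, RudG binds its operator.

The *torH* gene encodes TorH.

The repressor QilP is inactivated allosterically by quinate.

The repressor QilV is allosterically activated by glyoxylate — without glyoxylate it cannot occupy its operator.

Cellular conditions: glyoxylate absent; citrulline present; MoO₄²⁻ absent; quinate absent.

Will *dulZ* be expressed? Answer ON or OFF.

OFF

Glyoxylate is absent, so QilV is inactive.
MoO₄²⁻ is absent, so LomY is active.
Citrulline is present, so RudG is active.
With repressor LomY bound, *temE* is not transcribed.
So TemE is not produced.
Required activator TemE is absent, so *torH* is not transcribed.
So TorH is not produced.
Quinate is absent, so QilP is active.
With repressor QilP bound, *dulZ* is not transcribed.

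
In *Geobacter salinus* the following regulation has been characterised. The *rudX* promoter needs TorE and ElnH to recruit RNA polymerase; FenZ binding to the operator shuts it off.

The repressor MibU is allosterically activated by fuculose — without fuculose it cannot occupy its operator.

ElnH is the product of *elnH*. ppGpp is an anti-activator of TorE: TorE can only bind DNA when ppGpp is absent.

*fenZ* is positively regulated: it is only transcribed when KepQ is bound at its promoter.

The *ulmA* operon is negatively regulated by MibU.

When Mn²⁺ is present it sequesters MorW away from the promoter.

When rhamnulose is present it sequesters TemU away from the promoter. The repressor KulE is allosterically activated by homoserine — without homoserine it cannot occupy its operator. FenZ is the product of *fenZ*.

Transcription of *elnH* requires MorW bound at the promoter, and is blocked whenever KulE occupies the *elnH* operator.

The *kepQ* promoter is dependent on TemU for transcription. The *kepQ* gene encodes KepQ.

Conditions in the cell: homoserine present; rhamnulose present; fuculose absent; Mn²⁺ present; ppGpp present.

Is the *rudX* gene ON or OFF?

Rhamnulose is present, so TemU is inactive.
Required activator TemU is absent, so *kepQ* is not transcribed.
So KepQ is not produced.
Required activator KepQ is absent, so *fenZ* is not transcribed.
So FenZ is not produced.
ppGpp is present, so TorE is inactive.
Homoserine is present, so KulE is active.
Mn²⁺ is present, so MorW is inactive.
With repressor KulE bound, *elnH* is not transcribed.
So ElnH is not produced.
Required activator TorE is absent, so *rudX* is not transcribed.

OFF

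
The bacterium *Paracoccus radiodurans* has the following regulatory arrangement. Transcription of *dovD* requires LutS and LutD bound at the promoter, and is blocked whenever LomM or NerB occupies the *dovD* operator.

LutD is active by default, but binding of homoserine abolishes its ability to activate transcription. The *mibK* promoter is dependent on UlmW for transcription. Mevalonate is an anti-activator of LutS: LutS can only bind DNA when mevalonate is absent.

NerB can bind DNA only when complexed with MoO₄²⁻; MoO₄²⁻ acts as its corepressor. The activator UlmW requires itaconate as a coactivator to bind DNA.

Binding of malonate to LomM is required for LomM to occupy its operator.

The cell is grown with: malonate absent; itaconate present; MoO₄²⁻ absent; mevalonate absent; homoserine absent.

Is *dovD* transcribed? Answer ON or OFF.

Malonate is absent, so LomM is inactive.
MoO₄²⁻ is absent, so NerB is inactive.
Mevalonate is absent, so LutS is active.
Homoserine is absent, so LutD is active.
No repressor is bound and LutS and LutD are active, so *dovD* is transcribed.

ON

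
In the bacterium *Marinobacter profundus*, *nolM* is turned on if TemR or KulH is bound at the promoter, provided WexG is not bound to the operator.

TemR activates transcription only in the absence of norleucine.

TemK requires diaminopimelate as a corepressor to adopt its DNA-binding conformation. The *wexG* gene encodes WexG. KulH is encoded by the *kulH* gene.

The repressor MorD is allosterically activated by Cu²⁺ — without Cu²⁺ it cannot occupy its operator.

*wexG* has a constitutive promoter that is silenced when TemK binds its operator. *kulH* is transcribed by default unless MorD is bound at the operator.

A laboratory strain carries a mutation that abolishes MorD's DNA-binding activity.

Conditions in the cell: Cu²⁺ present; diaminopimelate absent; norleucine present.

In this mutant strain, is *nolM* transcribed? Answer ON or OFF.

OFF

Diaminopimelate is absent, so TemK is inactive.
With no repressor bound, *wexG* is transcribed.
So WexG is produced and active.
Norleucine is present, so TemR is inactive.
MorD is non-functional in this strain, so it has no effect.
With no repressor bound, *kulH* is transcribed.
So KulH is produced and active.
With repressor WexG bound, *nolM* is not transcribed.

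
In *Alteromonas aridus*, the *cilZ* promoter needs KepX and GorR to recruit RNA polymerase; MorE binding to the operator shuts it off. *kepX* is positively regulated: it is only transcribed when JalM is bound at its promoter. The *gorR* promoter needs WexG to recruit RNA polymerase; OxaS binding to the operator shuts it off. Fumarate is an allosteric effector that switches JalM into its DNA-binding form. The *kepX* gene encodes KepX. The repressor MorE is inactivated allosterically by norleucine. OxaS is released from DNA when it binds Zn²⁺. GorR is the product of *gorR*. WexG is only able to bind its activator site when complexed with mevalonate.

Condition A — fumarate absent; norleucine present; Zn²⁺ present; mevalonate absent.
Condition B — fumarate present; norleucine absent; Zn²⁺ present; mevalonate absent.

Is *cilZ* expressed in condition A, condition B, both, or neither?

neither

Condition A:
Fumarate is absent, so JalM is inactive.
Required activator JalM is absent, so *kepX* is not transcribed.
So KepX is not produced.
Norleucine is present, so MorE is inactive.
Zn²⁺ is present, so OxaS is inactive.
Mevalonate is absent, so WexG is inactive.
Required activator WexG is absent, so *gorR* is not transcribed.
So GorR is not produced.
Required activator KepX is absent, so *cilZ* is not transcribed.
→ *cilZ* is OFF in A.
Condition B:
Fumarate is present, so JalM is active.
No repressor is bound and JalM is active, so *kepX* is transcribed.
So KepX is produced and active.
Norleucine is absent, so MorE is active.
Zn²⁺ is present, so OxaS is inactive.
Mevalonate is absent, so WexG is inactive.
Required activator WexG is absent, so *gorR* is not transcribed.
So GorR is not produced.
With repressor MorE bound, *cilZ* is not transcribed.
→ *cilZ* is OFF in B.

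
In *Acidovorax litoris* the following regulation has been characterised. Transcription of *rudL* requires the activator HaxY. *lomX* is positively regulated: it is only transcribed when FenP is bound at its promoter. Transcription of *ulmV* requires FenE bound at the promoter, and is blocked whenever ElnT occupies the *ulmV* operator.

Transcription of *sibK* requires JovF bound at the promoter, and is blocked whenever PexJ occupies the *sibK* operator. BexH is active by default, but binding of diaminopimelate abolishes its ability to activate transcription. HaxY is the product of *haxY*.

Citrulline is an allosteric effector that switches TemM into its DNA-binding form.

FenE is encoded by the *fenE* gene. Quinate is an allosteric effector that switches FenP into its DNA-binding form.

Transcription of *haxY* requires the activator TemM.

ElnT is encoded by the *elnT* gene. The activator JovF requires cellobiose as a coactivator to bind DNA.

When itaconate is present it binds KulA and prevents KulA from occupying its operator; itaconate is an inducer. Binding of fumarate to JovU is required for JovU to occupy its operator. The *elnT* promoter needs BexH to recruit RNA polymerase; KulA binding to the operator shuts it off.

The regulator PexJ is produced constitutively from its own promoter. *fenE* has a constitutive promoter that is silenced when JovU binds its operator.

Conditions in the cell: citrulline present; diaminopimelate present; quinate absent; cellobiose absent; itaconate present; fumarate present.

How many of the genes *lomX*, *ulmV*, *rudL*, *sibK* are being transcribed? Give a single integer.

1

Quinate is absent, so FenP is inactive.
Required activator FenP is absent, so *lomX* is not transcribed.
→ *lomX* is OFF.
Fumarate is present, so JovU is active.
With repressor JovU bound, *fenE* is not transcribed.
So FenE is not produced.
Itaconate is present, so KulA is inactive.
Diaminopimelate is present, so BexH is inactive.
Required activator BexH is absent, so *elnT* is not transcribed.
So ElnT is not produced.
Required activator FenE is absent, so *ulmV* is not transcribed.
→ *ulmV* is OFF.
Citrulline is present, so TemM is active.
No repressor is bound and TemM is active, so *haxY* is transcribed.
So HaxY is produced and active.
No repressor is bound and HaxY is active, so *rudL* is transcribed.
→ *rudL* is ON.
PexJ is produced constitutively and is active.
Cellobiose is absent, so JovF is inactive.
With repressor PexJ bound, *sibK* is not transcribed.
→ *sibK* is OFF.
1 of the 4 genes is transcribed.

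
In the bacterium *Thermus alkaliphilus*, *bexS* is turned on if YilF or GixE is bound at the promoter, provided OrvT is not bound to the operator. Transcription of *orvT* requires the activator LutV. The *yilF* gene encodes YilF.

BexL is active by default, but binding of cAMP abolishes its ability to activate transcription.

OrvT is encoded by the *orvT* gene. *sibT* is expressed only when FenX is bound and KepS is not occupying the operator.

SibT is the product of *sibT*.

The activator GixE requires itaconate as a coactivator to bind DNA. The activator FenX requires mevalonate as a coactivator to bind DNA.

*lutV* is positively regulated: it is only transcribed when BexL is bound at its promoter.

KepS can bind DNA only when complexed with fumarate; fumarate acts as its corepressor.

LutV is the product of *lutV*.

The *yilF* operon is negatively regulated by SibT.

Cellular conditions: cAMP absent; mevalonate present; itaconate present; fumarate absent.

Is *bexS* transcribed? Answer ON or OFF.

Fumarate is absent, so KepS is inactive.
Mevalonate is present, so FenX is active.
No repressor is bound and FenX is active, so *sibT* is transcribed.
So SibT is produced and active.
With repressor SibT bound, *yilF* is not transcribed.
So YilF is not produced.
cAMP is absent, so BexL is active.
No repressor is bound and BexL is active, so *lutV* is transcribed.
So LutV is produced and active.
No repressor is bound and LutV is active, so *orvT* is transcribed.
So OrvT is produced and active.
Itaconate is present, so GixE is active.
With repressor OrvT bound, *bexS* is not transcribed.

OFF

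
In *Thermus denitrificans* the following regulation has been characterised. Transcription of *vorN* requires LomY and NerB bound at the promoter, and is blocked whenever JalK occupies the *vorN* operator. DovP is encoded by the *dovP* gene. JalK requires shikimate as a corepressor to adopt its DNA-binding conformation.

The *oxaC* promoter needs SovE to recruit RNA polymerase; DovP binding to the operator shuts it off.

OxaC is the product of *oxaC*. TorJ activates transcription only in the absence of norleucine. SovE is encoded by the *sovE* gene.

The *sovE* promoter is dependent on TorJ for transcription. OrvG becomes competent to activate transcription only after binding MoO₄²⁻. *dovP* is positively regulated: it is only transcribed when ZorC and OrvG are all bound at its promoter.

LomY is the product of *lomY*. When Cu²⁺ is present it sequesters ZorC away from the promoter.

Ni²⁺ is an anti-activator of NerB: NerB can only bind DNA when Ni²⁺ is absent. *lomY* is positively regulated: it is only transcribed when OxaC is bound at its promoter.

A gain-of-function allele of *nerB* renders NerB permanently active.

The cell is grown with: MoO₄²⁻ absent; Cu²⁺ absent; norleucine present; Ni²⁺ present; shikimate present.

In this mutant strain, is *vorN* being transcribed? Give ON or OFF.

OFF

Cu²⁺ is absent, so ZorC is active.
MoO₄²⁻ is absent, so OrvG is inactive.
Required activator OrvG is absent, so *dovP* is not transcribed.
So DovP is not produced.
Norleucine is present, so TorJ is inactive.
Required activator TorJ is absent, so *sovE* is not transcribed.
So SovE is not produced.
Required activator SovE is absent, so *oxaC* is not transcribed.
So OxaC is not produced.
Required activator OxaC is absent, so *lomY* is not transcribed.
So LomY is not produced.
Shikimate is present, so JalK is active.
NerB is constitutively active in this strain.
With repressor JalK bound, *vorN* is not transcribed.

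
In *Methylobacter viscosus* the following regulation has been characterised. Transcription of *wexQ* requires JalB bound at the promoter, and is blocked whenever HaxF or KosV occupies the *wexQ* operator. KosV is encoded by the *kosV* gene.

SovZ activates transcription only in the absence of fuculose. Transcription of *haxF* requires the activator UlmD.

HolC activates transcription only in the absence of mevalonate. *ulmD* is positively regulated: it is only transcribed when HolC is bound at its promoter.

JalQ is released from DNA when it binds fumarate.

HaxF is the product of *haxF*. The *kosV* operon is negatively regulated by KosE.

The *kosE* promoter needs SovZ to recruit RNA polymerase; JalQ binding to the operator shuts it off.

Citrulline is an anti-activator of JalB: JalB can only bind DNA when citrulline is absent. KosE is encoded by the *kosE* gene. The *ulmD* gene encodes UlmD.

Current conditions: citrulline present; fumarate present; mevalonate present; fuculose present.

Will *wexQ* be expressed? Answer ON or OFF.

Citrulline is present, so JalB is inactive.
Mevalonate is present, so HolC is inactive.
Required activator HolC is absent, so *ulmD* is not transcribed.
So UlmD is not produced.
Required activator UlmD is absent, so *haxF* is not transcribed.
So HaxF is not produced.
Fuculose is present, so SovZ is inactive.
Fumarate is present, so JalQ is inactive.
Required activator SovZ is absent, so *kosE* is not transcribed.
So KosE is not produced.
With no repressor bound, *kosV* is transcribed.
So KosV is produced and active.
With repressor KosV bound, *wexQ* is not transcribed.

OFF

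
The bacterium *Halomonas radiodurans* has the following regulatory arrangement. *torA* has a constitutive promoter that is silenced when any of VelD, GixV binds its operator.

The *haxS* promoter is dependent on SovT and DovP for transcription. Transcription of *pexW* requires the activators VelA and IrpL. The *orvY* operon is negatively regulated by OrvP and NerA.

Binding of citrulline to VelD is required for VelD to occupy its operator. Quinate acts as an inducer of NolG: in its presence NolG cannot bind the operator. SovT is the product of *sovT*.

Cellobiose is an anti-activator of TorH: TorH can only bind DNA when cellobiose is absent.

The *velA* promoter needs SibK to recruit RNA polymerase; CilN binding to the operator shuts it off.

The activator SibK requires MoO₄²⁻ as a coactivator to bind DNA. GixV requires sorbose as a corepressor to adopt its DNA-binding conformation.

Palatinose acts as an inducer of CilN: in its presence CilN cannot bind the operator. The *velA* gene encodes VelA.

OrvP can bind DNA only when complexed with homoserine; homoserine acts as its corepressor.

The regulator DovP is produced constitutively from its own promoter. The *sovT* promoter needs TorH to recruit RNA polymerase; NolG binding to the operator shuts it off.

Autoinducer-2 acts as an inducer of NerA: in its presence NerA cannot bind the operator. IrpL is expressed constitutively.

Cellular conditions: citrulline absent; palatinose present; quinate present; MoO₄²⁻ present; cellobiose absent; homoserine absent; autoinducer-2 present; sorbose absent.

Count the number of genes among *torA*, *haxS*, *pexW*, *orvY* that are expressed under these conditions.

4

Citrulline is absent, so VelD is inactive.
Sorbose is absent, so GixV is inactive.
With no repressor bound, *torA* is transcribed.
→ *torA* is ON.
Cellobiose is absent, so TorH is active.
Quinate is present, so NolG is inactive.
No repressor is bound and TorH is active, so *sovT* is transcribed.
So SovT is produced and active.
DovP is produced constitutively and is active.
No repressor is bound and SovT and DovP are active, so *haxS* is transcribed.
→ *haxS* is ON.
Palatinose is present, so CilN is inactive.
MoO₄²⁻ is present, so SibK is active.
No repressor is bound and SibK is active, so *velA* is transcribed.
So VelA is produced and active.
IrpL is produced constitutively and is active.
No repressor is bound and VelA and IrpL are active, so *pexW* is transcribed.
→ *pexW* is ON.
Homoserine is absent, so OrvP is inactive.
Autoinducer-2 is present, so NerA is inactive.
With no repressor bound, *orvY* is transcribed.
→ *orvY* is ON.
4 of the 4 genes are transcribed.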